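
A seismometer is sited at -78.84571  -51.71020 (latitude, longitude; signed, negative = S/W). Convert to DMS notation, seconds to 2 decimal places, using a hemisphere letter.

Latitude is negative → S; |value| = 78.845710
φ: whole degrees 78; 50.74260′ → 50′ and 44.5560″
Longitude is negative → W; |value| = 51.710200
Longitude: whole degrees 51; 42.61200′ → 42′ and 36.7200″

78°50′44.56″ S, 51°42′36.72″ W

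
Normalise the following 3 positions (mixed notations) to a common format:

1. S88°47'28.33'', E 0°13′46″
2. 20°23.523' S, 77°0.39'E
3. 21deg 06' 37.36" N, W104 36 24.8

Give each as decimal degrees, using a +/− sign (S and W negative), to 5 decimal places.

Point 1:
  Lat: 88° + 47/60 + 28.33/3600 = 88 + 0.783333 + 0.007869 = 88.791203
  hemisphere S, so the sign is −
  Lon: 0 + 13/60 + 46/3600 = 0.229444
  E → positive
Point 2:
  φ: 20 + 23.523/60 = 20.392050
  S → negative
  Longitude: 0.39′ = 0.006500°; total 77.006500
  E → positive
Point 3:
  Latitude: 21° + 6/60 + 37.36/3600 = 21 + 0.100000 + 0.010378 = 21.110378
  N → positive
  Lon: 104° + 36/60 + 24.8/3600 = 104 + 0.600000 + 0.006889 = 104.606889
  W → negative

1. -88.79120, 0.22944
2. -20.39205, 77.00650
3. 21.11038, -104.60689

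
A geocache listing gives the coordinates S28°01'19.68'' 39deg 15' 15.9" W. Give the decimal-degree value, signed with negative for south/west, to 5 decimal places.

Lat: 28° + 1/60 + 19.68/3600 = 28 + 0.016667 + 0.005467 = 28.022133
S → negative
λ: 15′ + 15.9″ = 15.26500′; 39 + 15.26500/60 = 39.254417
W ⇒ negate

-28.02213, -39.25442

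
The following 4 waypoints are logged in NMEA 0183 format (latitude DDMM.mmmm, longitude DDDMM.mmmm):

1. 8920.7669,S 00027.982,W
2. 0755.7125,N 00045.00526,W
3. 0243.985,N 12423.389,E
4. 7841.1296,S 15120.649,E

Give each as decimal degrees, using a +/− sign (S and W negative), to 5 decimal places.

1. -89.34612, -0.46637
2. 7.92854, -0.75009
3. 2.73308, 124.38982
4. -78.68549, 151.34415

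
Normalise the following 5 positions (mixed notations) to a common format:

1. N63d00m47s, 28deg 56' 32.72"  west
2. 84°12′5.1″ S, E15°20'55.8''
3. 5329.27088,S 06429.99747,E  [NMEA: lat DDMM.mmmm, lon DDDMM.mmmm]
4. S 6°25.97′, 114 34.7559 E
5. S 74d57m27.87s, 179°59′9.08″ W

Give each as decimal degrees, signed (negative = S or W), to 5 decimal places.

1. 63.01306, -28.94242
2. -84.20142, 15.34883
3. -53.48785, 64.49996
4. -6.43283, 114.57927
5. -74.95774, -179.98586

Point 1:
  Latitude: 63 + 0/60 + 47/3600 = 63.013056
  N ⇒ keep positive
  Lon: 28 + 56/60 + 32.72/3600 = 28.942422
  W ⇒ negate
Point 2:
  Latitude: 12′ + 5.1″ = 12.08500′; 84 + 12.08500/60 = 84.201417
  hemisphere S, so the sign is −
  Lon: 15° + 20/60 + 55.8/3600 = 15 + 0.333333 + 0.015500 = 15.348833
  E → positive
Point 3:
  Latitude: split at 2 digits → 53° and 29.27088′; 53 + 29.27088/60 = 53.487848
  S → negative
  Longitude: split at 3 digits → 064° and 29.99747′; 64 + 29.99747/60 = 64.499958
  E ⇒ keep positive
Point 4:
  φ: 6 + 25.97/60 = 6.432833
  S ⇒ negate
  Lon: 34.7559′ = 0.579265°; total 114.579265
  E ⇒ keep positive
Point 5:
  Latitude: 74° + 57/60 + 27.87/3600 = 74 + 0.950000 + 0.007742 = 74.957742
  S ⇒ negate
  Longitude: 179 + 59/60 + 9.08/3600 = 179.985856
  W ⇒ negate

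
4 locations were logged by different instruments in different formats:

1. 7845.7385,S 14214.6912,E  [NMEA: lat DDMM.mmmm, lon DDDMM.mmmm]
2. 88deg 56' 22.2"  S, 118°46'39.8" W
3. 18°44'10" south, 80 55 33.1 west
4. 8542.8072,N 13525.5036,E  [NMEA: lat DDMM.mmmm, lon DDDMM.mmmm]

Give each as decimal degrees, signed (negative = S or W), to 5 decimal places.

Point 1:
  Lat: degrees = first 2 digits = 78, minutes = 45.7385; 78 + 45.7385/60 = 78.762308
  S → negative
  λ: degrees = first 3 digits = 142, minutes = 14.6912; 142 + 14.6912/60 = 142.244853
  E → positive
Point 2:
  Latitude: 88 + 56/60 + 22.2/3600 = 88.939500
  S ⇒ negate
  Longitude: 46′ + 39.8″ = 46.66333′; 118 + 46.66333/60 = 118.777722
  hemisphere W, so the sign is −
Point 3:
  Latitude: 18° + 44/60 + 10/3600 = 18 + 0.733333 + 0.002778 = 18.736111
  S ⇒ negate
  Longitude: 55′ + 33.1″ = 55.55167′; 80 + 55.55167/60 = 80.925861
  W ⇒ negate
Point 4:
  Latitude: degrees = first 2 digits = 85, minutes = 42.8072; 85 + 42.8072/60 = 85.713453
  N → positive
  Longitude: degrees = first 3 digits = 135, minutes = 25.5036; 135 + 25.5036/60 = 135.425060
  E → positive

1. -78.76231, 142.24485
2. -88.93950, -118.77772
3. -18.73611, -80.92586
4. 85.71345, 135.42506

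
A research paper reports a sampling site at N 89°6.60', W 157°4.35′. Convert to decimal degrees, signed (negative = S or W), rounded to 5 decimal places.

Latitude: 6.6′ = 0.110000°; total 89.110000
N ⇒ keep positive
Longitude: 157 + 4.35/60 = 157.072500
W → negative

89.11000, -157.07250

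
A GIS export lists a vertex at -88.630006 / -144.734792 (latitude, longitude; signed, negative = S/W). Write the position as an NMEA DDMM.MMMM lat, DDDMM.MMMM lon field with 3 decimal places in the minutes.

8837.800,S / 14444.088,W

Latitude is negative → S; |value| = 88.630006
Lat: 88° + 0.630006 × 60 = 88° 37.80036′
Longitude is negative → W; |value| = 144.734792
λ: 144° + 0.734792 × 60 = 144° 44.08752′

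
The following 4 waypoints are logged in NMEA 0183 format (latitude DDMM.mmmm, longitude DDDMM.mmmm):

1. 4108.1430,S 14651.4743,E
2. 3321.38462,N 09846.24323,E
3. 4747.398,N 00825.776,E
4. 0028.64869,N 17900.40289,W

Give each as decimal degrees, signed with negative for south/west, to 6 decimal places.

Point 1:
  φ: split at 2 digits → 41° and 8.143′; 41 + 8.143/60 = 41.1357167
  hemisphere S, so the sign is −
  λ: degrees = first 3 digits = 146, minutes = 51.4743; 146 + 51.4743/60 = 146.8579050
  E ⇒ keep positive
Point 2:
  Latitude: split at 2 digits → 33° and 21.38462′; 33 + 21.38462/60 = 33.3564103
  N → positive
  λ: split at 3 digits → 098° and 46.24323′; 98 + 46.24323/60 = 98.7707205
  E → positive
Point 3:
  φ: split at 2 digits → 47° and 47.398′; 47 + 47.398/60 = 47.7899667
  N ⇒ keep positive
  Lon: degrees = first 3 digits = 8, minutes = 25.776; 8 + 25.776/60 = 8.4296000
  E → positive
Point 4:
  φ: degrees = first 2 digits = 0, minutes = 28.64869; 0 + 28.64869/60 = 0.4774782
  N ⇒ keep positive
  Lon: split at 3 digits → 179° and 0.40289′; 179 + 0.40289/60 = 179.0067148
  W → negative

1. -41.135717, 146.857905
2. 33.356410, 98.770721
3. 47.789967, 8.429600
4. 0.477478, -179.006715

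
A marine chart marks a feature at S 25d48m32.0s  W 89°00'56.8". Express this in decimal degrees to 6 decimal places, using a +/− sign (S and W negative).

φ: 25 + 48/60 + 32/3600 = 25.8088889
hemisphere S, so the sign is −
Lon: 89 + 0/60 + 56.8/3600 = 89.0157778
hemisphere W, so the sign is −

-25.808889, -89.015778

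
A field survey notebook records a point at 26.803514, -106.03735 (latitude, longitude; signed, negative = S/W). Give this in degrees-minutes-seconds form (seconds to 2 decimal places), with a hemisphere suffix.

26°48′12.65″ N, 106°02′14.46″ W

Latitude: 0.803514 × 60 = 48.21084′ → 48′, remainder × 60 = 12.6504″
Longitude is negative → W; |value| = 106.037350
Longitude: whole degrees 106; 2.24100′ → 2′ and 14.4600″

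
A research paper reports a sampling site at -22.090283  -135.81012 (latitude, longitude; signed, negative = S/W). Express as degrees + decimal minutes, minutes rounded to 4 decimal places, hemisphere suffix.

22° 5.4170′ S, 135° 48.6072′ W

Latitude is negative → S; |value| = 22.090283
Latitude: minutes = (22.090283 − 22) × 60 = 5.416980
Longitude is negative → W; |value| = 135.810120
Longitude: fractional part 0.810120 → 48.607200 minutes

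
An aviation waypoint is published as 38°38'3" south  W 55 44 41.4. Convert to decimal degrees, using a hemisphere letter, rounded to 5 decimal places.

Lat: 38′ + 3″ = 38.05000′; 38 + 38.05000/60 = 38.634167
λ: 44′ + 41.4″ = 44.69000′; 55 + 44.69000/60 = 55.744833

38.63417° S, 55.74483° W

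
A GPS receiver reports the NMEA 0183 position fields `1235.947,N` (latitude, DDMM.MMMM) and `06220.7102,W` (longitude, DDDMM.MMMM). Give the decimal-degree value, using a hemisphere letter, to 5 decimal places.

Lat: split at 2 digits → 12° and 35.947′; 12 + 35.947/60 = 12.599117
Lon: split at 3 digits → 062° and 20.7102′; 62 + 20.7102/60 = 62.345170

12.59912° N, 62.34517° W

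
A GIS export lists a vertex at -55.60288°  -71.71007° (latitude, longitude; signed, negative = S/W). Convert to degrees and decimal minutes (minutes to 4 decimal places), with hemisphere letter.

Latitude is negative → S; |value| = 55.602880
Latitude: 55° + 0.602880 × 60 = 55° 36.172800′
Longitude is negative → W; |value| = 71.710070
Longitude: 71° + 0.710070 × 60 = 71° 42.604200′

55° 36.1728′ S, 71° 42.6042′ W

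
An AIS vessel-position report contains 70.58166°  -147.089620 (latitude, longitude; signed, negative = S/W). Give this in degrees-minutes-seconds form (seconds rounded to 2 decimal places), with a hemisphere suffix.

Lat: 0.581660 × 60 = 34.89960′ → 34′, remainder × 60 = 53.9760″
Longitude is negative → W; |value| = 147.089620
λ: whole degrees 147; 5.37720′ → 5′ and 22.6320″

70°34′53.98″ N, 147°05′22.63″ W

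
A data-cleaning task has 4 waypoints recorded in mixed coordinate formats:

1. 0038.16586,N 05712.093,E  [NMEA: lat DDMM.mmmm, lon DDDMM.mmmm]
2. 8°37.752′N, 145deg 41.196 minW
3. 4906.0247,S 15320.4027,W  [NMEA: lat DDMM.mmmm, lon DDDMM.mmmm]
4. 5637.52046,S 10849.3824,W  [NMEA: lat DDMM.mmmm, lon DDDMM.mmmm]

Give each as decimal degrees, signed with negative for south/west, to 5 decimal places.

Point 1:
  Lat: degrees = first 2 digits = 0, minutes = 38.16586; 0 + 38.16586/60 = 0.636098
  N ⇒ keep positive
  Lon: split at 3 digits → 057° and 12.093′; 57 + 12.093/60 = 57.201550
  E ⇒ keep positive
Point 2:
  φ: 8 + 37.752/60 = 8.629200
  N → positive
  λ: 41.196′ = 0.686600°; total 145.686600
  W ⇒ negate
Point 3:
  Lat: degrees = first 2 digits = 49, minutes = 6.0247; 49 + 6.0247/60 = 49.100412
  S → negative
  Longitude: split at 3 digits → 153° and 20.4027′; 153 + 20.4027/60 = 153.340045
  W → negative
Point 4:
  φ: split at 2 digits → 56° and 37.52046′; 56 + 37.52046/60 = 56.625341
  hemisphere S, so the sign is −
  λ: split at 3 digits → 108° and 49.3824′; 108 + 49.3824/60 = 108.823040
  W ⇒ negate

1. 0.63610, 57.20155
2. 8.62920, -145.68660
3. -49.10041, -153.34005
4. -56.62534, -108.82304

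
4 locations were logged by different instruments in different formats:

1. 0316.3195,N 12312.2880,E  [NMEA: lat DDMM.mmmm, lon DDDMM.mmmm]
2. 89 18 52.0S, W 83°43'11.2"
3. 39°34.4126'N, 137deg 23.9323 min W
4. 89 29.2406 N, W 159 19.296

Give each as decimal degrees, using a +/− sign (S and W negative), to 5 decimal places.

1. 3.27199, 123.20480
2. -89.31444, -83.71978
3. 39.57354, -137.39887
4. 89.48734, -159.32160

Point 1:
  φ: degrees = first 2 digits = 3, minutes = 16.3195; 3 + 16.3195/60 = 3.271992
  N → positive
  λ: degrees = first 3 digits = 123, minutes = 12.288; 123 + 12.288/60 = 123.204800
  E → positive
Point 2:
  Lat: 89° + 18/60 + 52/3600 = 89 + 0.300000 + 0.014444 = 89.314444
  S → negative
  λ: 43′ + 11.2″ = 43.18667′; 83 + 43.18667/60 = 83.719778
  W → negative
Point 3:
  Latitude: 39 + 34.4126/60 = 39.573543
  N → positive
  λ: 23.9323′ = 0.398872°; total 137.398872
  W ⇒ negate
Point 4:
  Latitude: 89 + 29.2406/60 = 89.487343
  N → positive
  Longitude: 159 + 19.296/60 = 159.321600
  W ⇒ negate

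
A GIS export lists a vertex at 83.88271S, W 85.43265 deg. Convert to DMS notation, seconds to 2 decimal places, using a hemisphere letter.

83°52′57.76″ S, 85°25′57.54″ W

φ: 0.882710 × 60 = 52.96260′ → 52′, remainder × 60 = 57.7560″
Lon: 0.432650 × 60 = 25.95900′ → 25′, remainder × 60 = 57.5400″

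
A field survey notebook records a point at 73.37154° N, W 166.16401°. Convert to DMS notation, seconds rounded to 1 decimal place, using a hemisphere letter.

73°22′17.5″ N, 166°09′50.4″ W

Lat: 0.371540 × 60 = 22.29240′ → 22′, remainder × 60 = 17.544″
λ: 0.164010 × 60 = 9.84060′ → 9′, remainder × 60 = 50.436″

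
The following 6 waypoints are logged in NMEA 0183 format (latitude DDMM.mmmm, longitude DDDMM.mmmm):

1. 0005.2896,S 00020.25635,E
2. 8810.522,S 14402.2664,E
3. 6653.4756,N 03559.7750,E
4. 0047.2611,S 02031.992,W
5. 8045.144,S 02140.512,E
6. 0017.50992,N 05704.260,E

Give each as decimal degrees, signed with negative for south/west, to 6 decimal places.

Point 1:
  Lat: split at 2 digits → 00° and 5.2896′; 0 + 5.2896/60 = 0.0881600
  hemisphere S, so the sign is −
  Longitude: split at 3 digits → 000° and 20.25635′; 0 + 20.25635/60 = 0.3376058
  E ⇒ keep positive
Point 2:
  Latitude: split at 2 digits → 88° and 10.522′; 88 + 10.522/60 = 88.1753667
  hemisphere S, so the sign is −
  Longitude: split at 3 digits → 144° and 2.2664′; 144 + 2.2664/60 = 144.0377733
  E → positive
Point 3:
  Lat: split at 2 digits → 66° and 53.4756′; 66 + 53.4756/60 = 66.8912600
  N → positive
  Lon: degrees = first 3 digits = 35, minutes = 59.775; 35 + 59.775/60 = 35.9962500
  E → positive
Point 4:
  φ: split at 2 digits → 00° and 47.2611′; 0 + 47.2611/60 = 0.7876850
  S ⇒ negate
  Lon: split at 3 digits → 020° and 31.992′; 20 + 31.992/60 = 20.5332000
  hemisphere W, so the sign is −
Point 5:
  φ: degrees = first 2 digits = 80, minutes = 45.144; 80 + 45.144/60 = 80.7524000
  S ⇒ negate
  λ: degrees = first 3 digits = 21, minutes = 40.512; 21 + 40.512/60 = 21.6752000
  E → positive
Point 6:
  Latitude: split at 2 digits → 00° and 17.50992′; 0 + 17.50992/60 = 0.2918320
  N ⇒ keep positive
  Lon: degrees = first 3 digits = 57, minutes = 4.26; 57 + 4.26/60 = 57.0710000
  E → positive

1. -0.088160, 0.337606
2. -88.175367, 144.037773
3. 66.891260, 35.996250
4. -0.787685, -20.533200
5. -80.752400, 21.675200
6. 0.291832, 57.071000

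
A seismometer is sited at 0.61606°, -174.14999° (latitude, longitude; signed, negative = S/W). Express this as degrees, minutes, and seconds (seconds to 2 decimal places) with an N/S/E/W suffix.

φ: 0.616060° → 36.96360′; 0.96360 × 60 = 57.8160″
Longitude is negative → W; |value| = 174.149990
Lon: 0.149990° → 8.99940′; 0.99940 × 60 = 59.9640″

0°36′57.82″ N, 174°08′59.96″ W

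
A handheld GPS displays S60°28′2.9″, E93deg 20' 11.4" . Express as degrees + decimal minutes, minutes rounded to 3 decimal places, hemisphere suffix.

60° 28.048′ S, 93° 20.190′ E

φ: seconds/60 = 0.04833; minutes = 28 + 0.04833 = 28.04833
Lon: 20 + 11.4/60 = 20.19000′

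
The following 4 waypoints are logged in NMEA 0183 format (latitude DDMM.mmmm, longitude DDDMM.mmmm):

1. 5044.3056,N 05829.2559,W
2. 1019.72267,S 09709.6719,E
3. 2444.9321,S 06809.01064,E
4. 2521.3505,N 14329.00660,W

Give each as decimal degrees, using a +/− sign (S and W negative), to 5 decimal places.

1. 50.73843, -58.48760
2. -10.32871, 97.16120
3. -24.74887, 68.15018
4. 25.35584, -143.48344

Point 1:
  Lat: degrees = first 2 digits = 50, minutes = 44.3056; 50 + 44.3056/60 = 50.738427
  N → positive
  Longitude: split at 3 digits → 058° and 29.2559′; 58 + 29.2559/60 = 58.487598
  W ⇒ negate
Point 2:
  φ: split at 2 digits → 10° and 19.72267′; 10 + 19.72267/60 = 10.328711
  hemisphere S, so the sign is −
  Lon: degrees = first 3 digits = 97, minutes = 9.6719; 97 + 9.6719/60 = 97.161198
  E → positive
Point 3:
  Latitude: split at 2 digits → 24° and 44.9321′; 24 + 44.9321/60 = 24.748868
  hemisphere S, so the sign is −
  Lon: split at 3 digits → 068° and 9.01064′; 68 + 9.01064/60 = 68.150177
  E → positive
Point 4:
  Lat: degrees = first 2 digits = 25, minutes = 21.3505; 25 + 21.3505/60 = 25.355842
  N → positive
  Lon: split at 3 digits → 143° and 29.0066′; 143 + 29.0066/60 = 143.483443
  hemisphere W, so the sign is −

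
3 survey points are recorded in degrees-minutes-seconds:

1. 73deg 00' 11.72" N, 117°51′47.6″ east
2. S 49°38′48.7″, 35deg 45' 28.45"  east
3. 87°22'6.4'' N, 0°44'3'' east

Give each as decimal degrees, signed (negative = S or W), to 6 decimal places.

Point 1:
  φ: 0′ + 11.72″ = 0.19533′; 73 + 0.19533/60 = 73.0032556
  N ⇒ keep positive
  Longitude: 51′ + 47.6″ = 51.79333′; 117 + 51.79333/60 = 117.8632222
  E ⇒ keep positive
Point 2:
  Lat: 38′ + 48.7″ = 38.81167′; 49 + 38.81167/60 = 49.6468611
  S ⇒ negate
  Lon: 45′ + 28.45″ = 45.47417′; 35 + 45.47417/60 = 35.7579028
  E → positive
Point 3:
  Lat: 87° + 22/60 + 6.4/3600 = 87 + 0.366667 + 0.001778 = 87.3684444
  N → positive
  Longitude: 44′ + 3″ = 44.05000′; 0 + 44.05000/60 = 0.7341667
  E ⇒ keep positive

1. 73.003256, 117.863222
2. -49.646861, 35.757903
3. 87.368444, 0.734167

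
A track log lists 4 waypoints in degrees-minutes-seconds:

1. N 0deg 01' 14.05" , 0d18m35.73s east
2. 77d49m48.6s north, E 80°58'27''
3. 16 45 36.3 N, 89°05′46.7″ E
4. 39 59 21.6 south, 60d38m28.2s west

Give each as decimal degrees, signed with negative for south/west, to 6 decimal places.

Point 1:
  Lat: 1′ + 14.05″ = 1.23417′; 0 + 1.23417/60 = 0.0205694
  N → positive
  Longitude: 0 + 18/60 + 35.73/3600 = 0.3099250
  E → positive
Point 2:
  φ: 49′ + 48.6″ = 49.81000′; 77 + 49.81000/60 = 77.8301667
  N → positive
  λ: 80° + 58/60 + 27/3600 = 80 + 0.966667 + 0.007500 = 80.9741667
  E ⇒ keep positive
Point 3:
  φ: 45′ + 36.3″ = 45.60500′; 16 + 45.60500/60 = 16.7600833
  N → positive
  Lon: 5′ + 46.7″ = 5.77833′; 89 + 5.77833/60 = 89.0963056
  E ⇒ keep positive
Point 4:
  Latitude: 39 + 59/60 + 21.6/3600 = 39.9893333
  S → negative
  λ: 60 + 38/60 + 28.2/3600 = 60.6411667
  W ⇒ negate

1. 0.020569, 0.309925
2. 77.830167, 80.974167
3. 16.760083, 89.096306
4. -39.989333, -60.641167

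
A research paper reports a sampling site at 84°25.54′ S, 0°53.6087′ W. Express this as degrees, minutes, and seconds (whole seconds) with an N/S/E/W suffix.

84°25′32″ S, 0°53′37″ W

Latitude: fractional minutes 0.54000 × 60 = 32.40″
Lon: 53.60870′ → 53′ and 0.60870 × 60 = 36.52″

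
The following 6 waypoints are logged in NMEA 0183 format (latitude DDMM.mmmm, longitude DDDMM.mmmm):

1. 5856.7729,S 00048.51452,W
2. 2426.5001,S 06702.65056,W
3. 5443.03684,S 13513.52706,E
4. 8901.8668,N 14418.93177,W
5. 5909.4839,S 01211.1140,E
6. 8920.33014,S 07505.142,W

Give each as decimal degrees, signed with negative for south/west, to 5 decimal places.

1. -58.94622, -0.80858
2. -24.44167, -67.04418
3. -54.71728, 135.22545
4. 89.03111, -144.31553
5. -59.15807, 12.18523
6. -89.33884, -75.08570

Point 1:
  Lat: split at 2 digits → 58° and 56.7729′; 58 + 56.7729/60 = 58.946215
  S → negative
  Lon: split at 3 digits → 000° and 48.51452′; 0 + 48.51452/60 = 0.808575
  W → negative
Point 2:
  φ: degrees = first 2 digits = 24, minutes = 26.5001; 24 + 26.5001/60 = 24.441668
  S ⇒ negate
  Longitude: split at 3 digits → 067° and 2.65056′; 67 + 2.65056/60 = 67.044176
  W ⇒ negate
Point 3:
  Latitude: degrees = first 2 digits = 54, minutes = 43.03684; 54 + 43.03684/60 = 54.717281
  S → negative
  Lon: degrees = first 3 digits = 135, minutes = 13.52706; 135 + 13.52706/60 = 135.225451
  E ⇒ keep positive
Point 4:
  Lat: split at 2 digits → 89° and 1.8668′; 89 + 1.8668/60 = 89.031113
  N ⇒ keep positive
  Longitude: split at 3 digits → 144° and 18.93177′; 144 + 18.93177/60 = 144.315530
  W → negative
Point 5:
  φ: split at 2 digits → 59° and 9.4839′; 59 + 9.4839/60 = 59.158065
  S → negative
  Longitude: degrees = first 3 digits = 12, minutes = 11.114; 12 + 11.114/60 = 12.185233
  E ⇒ keep positive
Point 6:
  Lat: split at 2 digits → 89° and 20.33014′; 89 + 20.33014/60 = 89.338836
  S ⇒ negate
  λ: split at 3 digits → 075° and 5.142′; 75 + 5.142/60 = 75.085700
  W → negative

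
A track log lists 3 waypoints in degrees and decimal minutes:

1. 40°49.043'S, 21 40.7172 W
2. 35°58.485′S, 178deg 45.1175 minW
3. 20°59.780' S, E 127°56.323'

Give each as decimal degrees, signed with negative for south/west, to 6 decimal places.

Point 1:
  Lat: 40 + 49.043/60 = 40.8173833
  hemisphere S, so the sign is −
  Lon: 21 + 40.7172/60 = 21.6786200
  W → negative
Point 2:
  Latitude: 58.485′ = 0.974750°; total 35.9747500
  S → negative
  Lon: 45.1175′ = 0.751958°; total 178.7519583
  hemisphere W, so the sign is −
Point 3:
  φ: 59.78′ = 0.996333°; total 20.9963333
  S ⇒ negate
  Longitude: 127 + 56.323/60 = 127.9387167
  E ⇒ keep positive

1. -40.817383, -21.678620
2. -35.974750, -178.751958
3. -20.996333, 127.938717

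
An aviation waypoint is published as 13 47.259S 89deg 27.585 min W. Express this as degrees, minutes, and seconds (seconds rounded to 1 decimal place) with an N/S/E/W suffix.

13°47′15.5″ S, 89°27′35.1″ W

Lat: fractional minutes 0.25900 × 60 = 15.540″
Lon: fractional minutes 0.58500 × 60 = 35.100″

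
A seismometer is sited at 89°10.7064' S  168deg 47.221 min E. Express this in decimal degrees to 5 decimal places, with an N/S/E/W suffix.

89.17844° S, 168.78702° E

φ: 10.7064′ = 0.178440°; total 89.178440
Longitude: 168 + 47.221/60 = 168.787017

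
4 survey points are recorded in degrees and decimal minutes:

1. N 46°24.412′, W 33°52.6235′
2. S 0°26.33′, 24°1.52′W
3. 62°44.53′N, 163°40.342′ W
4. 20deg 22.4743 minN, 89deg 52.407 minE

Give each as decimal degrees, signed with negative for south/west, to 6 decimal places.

Point 1:
  φ: 46 + 24.412/60 = 46.4068667
  N → positive
  Longitude: 52.6235′ = 0.877058°; total 33.8770583
  W → negative
Point 2:
  φ: 26.33′ = 0.438833°; total 0.4388333
  hemisphere S, so the sign is −
  Longitude: 1.52′ = 0.025333°; total 24.0253333
  W → negative
Point 3:
  φ: 62 + 44.53/60 = 62.7421667
  N → positive
  Lon: 40.342′ = 0.672367°; total 163.6723667
  W → negative
Point 4:
  Lat: 22.4743′ = 0.374572°; total 20.3745717
  N ⇒ keep positive
  Lon: 89 + 52.407/60 = 89.8734500
  E ⇒ keep positive

1. 46.406867, -33.877058
2. -0.438833, -24.025333
3. 62.742167, -163.672367
4. 20.374572, 89.873450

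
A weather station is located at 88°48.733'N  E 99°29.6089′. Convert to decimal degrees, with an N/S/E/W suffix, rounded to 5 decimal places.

Latitude: 88 + 48.733/60 = 88.812217
λ: 99 + 29.6089/60 = 99.493482

88.81222° N, 99.49348° E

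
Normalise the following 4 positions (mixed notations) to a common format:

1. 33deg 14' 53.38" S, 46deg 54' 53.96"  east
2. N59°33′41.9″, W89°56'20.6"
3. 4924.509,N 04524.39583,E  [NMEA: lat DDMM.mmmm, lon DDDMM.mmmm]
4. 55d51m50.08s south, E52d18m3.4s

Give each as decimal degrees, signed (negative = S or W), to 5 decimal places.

Point 1:
  Latitude: 33° + 14/60 + 53.38/3600 = 33 + 0.233333 + 0.014828 = 33.248161
  S ⇒ negate
  Lon: 54′ + 53.96″ = 54.89933′; 46 + 54.89933/60 = 46.914989
  E ⇒ keep positive
Point 2:
  Lat: 59 + 33/60 + 41.9/3600 = 59.561639
  N → positive
  Lon: 89 + 56/60 + 20.6/3600 = 89.939056
  W ⇒ negate
Point 3:
  Lat: degrees = first 2 digits = 49, minutes = 24.509; 49 + 24.509/60 = 49.408483
  N ⇒ keep positive
  Lon: split at 3 digits → 045° and 24.39583′; 45 + 24.39583/60 = 45.406597
  E ⇒ keep positive
Point 4:
  Lat: 55 + 51/60 + 50.08/3600 = 55.863911
  S ⇒ negate
  λ: 18′ + 3.4″ = 18.05667′; 52 + 18.05667/60 = 52.300944
  E → positive

1. -33.24816, 46.91499
2. 59.56164, -89.93906
3. 49.40848, 45.40660
4. -55.86391, 52.30094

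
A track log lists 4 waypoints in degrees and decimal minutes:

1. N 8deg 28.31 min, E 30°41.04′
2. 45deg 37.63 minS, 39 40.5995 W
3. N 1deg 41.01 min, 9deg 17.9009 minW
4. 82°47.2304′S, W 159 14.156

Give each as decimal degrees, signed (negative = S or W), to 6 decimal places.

1. 8.471833, 30.684000
2. -45.627167, -39.676658
3. 1.683500, -9.298348
4. -82.787173, -159.235933

Point 1:
  φ: 8 + 28.31/60 = 8.4718333
  N ⇒ keep positive
  Lon: 41.04′ = 0.684000°; total 30.6840000
  E → positive
Point 2:
  Lat: 37.63′ = 0.627167°; total 45.6271667
  S ⇒ negate
  Longitude: 40.5995′ = 0.676658°; total 39.6766583
  W → negative
Point 3:
  φ: 41.01′ = 0.683500°; total 1.6835000
  N ⇒ keep positive
  Lon: 17.9009′ = 0.298348°; total 9.2983483
  hemisphere W, so the sign is −
Point 4:
  φ: 82 + 47.2304/60 = 82.7871733
  hemisphere S, so the sign is −
  Longitude: 159 + 14.156/60 = 159.2359333
  hemisphere W, so the sign is −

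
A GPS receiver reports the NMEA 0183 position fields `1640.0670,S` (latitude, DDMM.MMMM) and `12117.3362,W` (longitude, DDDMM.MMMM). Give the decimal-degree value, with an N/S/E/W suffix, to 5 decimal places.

16.66778° S, 121.28894° W

φ: degrees = first 2 digits = 16, minutes = 40.067; 16 + 40.067/60 = 16.667783
Longitude: degrees = first 3 digits = 121, minutes = 17.3362; 121 + 17.3362/60 = 121.288937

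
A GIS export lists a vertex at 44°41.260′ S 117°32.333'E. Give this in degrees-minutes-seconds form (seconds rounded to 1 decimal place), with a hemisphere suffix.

44°41′15.6″ S, 117°32′20.0″ E

Lat: fractional minutes 0.26000 × 60 = 15.600″
Lon: 32.33300′ → 32′ and 0.33300 × 60 = 19.980″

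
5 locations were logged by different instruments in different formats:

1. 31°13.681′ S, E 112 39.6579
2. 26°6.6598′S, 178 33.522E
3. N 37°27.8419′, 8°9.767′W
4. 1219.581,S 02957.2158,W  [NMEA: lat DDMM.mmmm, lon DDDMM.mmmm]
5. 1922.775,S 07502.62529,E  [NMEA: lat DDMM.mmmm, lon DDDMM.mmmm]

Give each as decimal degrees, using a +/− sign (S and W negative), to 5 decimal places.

Point 1:
  Latitude: 31 + 13.681/60 = 31.228017
  S ⇒ negate
  λ: 39.6579′ = 0.660965°; total 112.660965
  E ⇒ keep positive
Point 2:
  Lat: 26 + 6.6598/60 = 26.110997
  hemisphere S, so the sign is −
  Lon: 178 + 33.522/60 = 178.558700
  E ⇒ keep positive
Point 3:
  Latitude: 27.8419′ = 0.464032°; total 37.464032
  N → positive
  Lon: 9.767′ = 0.162783°; total 8.162783
  W → negative
Point 4:
  Latitude: degrees = first 2 digits = 12, minutes = 19.581; 12 + 19.581/60 = 12.326350
  hemisphere S, so the sign is −
  Lon: degrees = first 3 digits = 29, minutes = 57.2158; 29 + 57.2158/60 = 29.953597
  W → negative
Point 5:
  Latitude: split at 2 digits → 19° and 22.775′; 19 + 22.775/60 = 19.379583
  hemisphere S, so the sign is −
  Longitude: split at 3 digits → 075° and 2.62529′; 75 + 2.62529/60 = 75.043755
  E ⇒ keep positive

1. -31.22802, 112.66097
2. -26.11100, 178.55870
3. 37.46403, -8.16278
4. -12.32635, -29.95360
5. -19.37958, 75.04375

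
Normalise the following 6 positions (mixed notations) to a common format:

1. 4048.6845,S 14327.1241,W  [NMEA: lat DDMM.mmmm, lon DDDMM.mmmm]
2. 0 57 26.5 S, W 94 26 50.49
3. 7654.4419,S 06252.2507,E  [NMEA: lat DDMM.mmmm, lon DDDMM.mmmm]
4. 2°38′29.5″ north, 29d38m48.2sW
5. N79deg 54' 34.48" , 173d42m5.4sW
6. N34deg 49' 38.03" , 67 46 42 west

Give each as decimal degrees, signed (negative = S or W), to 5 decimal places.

Point 1:
  Latitude: split at 2 digits → 40° and 48.6845′; 40 + 48.6845/60 = 40.811408
  S ⇒ negate
  Longitude: degrees = first 3 digits = 143, minutes = 27.1241; 143 + 27.1241/60 = 143.452068
  W → negative
Point 2:
  Latitude: 0° + 57/60 + 26.5/3600 = 0 + 0.950000 + 0.007361 = 0.957361
  S ⇒ negate
  Longitude: 94 + 26/60 + 50.49/3600 = 94.447358
  hemisphere W, so the sign is −
Point 3:
  Latitude: degrees = first 2 digits = 76, minutes = 54.4419; 76 + 54.4419/60 = 76.907365
  hemisphere S, so the sign is −
  Lon: degrees = first 3 digits = 62, minutes = 52.2507; 62 + 52.2507/60 = 62.870845
  E ⇒ keep positive
Point 4:
  φ: 38′ + 29.5″ = 38.49167′; 2 + 38.49167/60 = 2.641528
  N ⇒ keep positive
  λ: 29 + 38/60 + 48.2/3600 = 29.646722
  W → negative
Point 5:
  φ: 79° + 54/60 + 34.48/3600 = 79 + 0.900000 + 0.009578 = 79.909578
  N ⇒ keep positive
  λ: 173 + 42/60 + 5.4/3600 = 173.701500
  hemisphere W, so the sign is −
Point 6:
  Latitude: 34° + 49/60 + 38.03/3600 = 34 + 0.816667 + 0.010564 = 34.827231
  N → positive
  Lon: 67° + 46/60 + 42/3600 = 67 + 0.766667 + 0.011667 = 67.778333
  hemisphere W, so the sign is −

1. -40.81141, -143.45207
2. -0.95736, -94.44736
3. -76.90737, 62.87085
4. 2.64153, -29.64672
5. 79.90958, -173.70150
6. 34.82723, -67.77833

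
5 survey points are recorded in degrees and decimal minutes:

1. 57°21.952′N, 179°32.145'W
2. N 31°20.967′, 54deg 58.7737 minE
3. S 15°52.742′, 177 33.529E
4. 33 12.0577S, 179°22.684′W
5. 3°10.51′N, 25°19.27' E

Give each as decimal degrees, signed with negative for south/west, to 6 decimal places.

Point 1:
  φ: 21.952′ = 0.365867°; total 57.3658667
  N → positive
  Lon: 179 + 32.145/60 = 179.5357500
  W → negative
Point 2:
  Latitude: 31 + 20.967/60 = 31.3494500
  N → positive
  Lon: 54 + 58.7737/60 = 54.9795617
  E → positive
Point 3:
  Latitude: 15 + 52.742/60 = 15.8790333
  hemisphere S, so the sign is −
  Lon: 177 + 33.529/60 = 177.5588167
  E ⇒ keep positive
Point 4:
  φ: 33 + 12.0577/60 = 33.2009617
  S → negative
  Longitude: 179 + 22.684/60 = 179.3780667
  W ⇒ negate
Point 5:
  Latitude: 3 + 10.51/60 = 3.1751667
  N ⇒ keep positive
  Longitude: 19.27′ = 0.321167°; total 25.3211667
  E ⇒ keep positive

1. 57.365867, -179.535750
2. 31.349450, 54.979562
3. -15.879033, 177.558817
4. -33.200962, -179.378067
5. 3.175167, 25.321167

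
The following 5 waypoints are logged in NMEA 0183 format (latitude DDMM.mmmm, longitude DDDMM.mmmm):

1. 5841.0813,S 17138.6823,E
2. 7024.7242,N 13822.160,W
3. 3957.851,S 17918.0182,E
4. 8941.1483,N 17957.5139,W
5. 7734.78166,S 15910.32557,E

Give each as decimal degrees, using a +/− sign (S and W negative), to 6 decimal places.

1. -58.684688, 171.644705
2. 70.412070, -138.369333
3. -39.964183, 179.300303
4. 89.685805, -179.958565
5. -77.579694, 159.172093

Point 1:
  φ: split at 2 digits → 58° and 41.0813′; 58 + 41.0813/60 = 58.6846883
  S → negative
  Lon: degrees = first 3 digits = 171, minutes = 38.6823; 171 + 38.6823/60 = 171.6447050
  E → positive
Point 2:
  Latitude: degrees = first 2 digits = 70, minutes = 24.7242; 70 + 24.7242/60 = 70.4120700
  N ⇒ keep positive
  λ: split at 3 digits → 138° and 22.16′; 138 + 22.16/60 = 138.3693333
  hemisphere W, so the sign is −
Point 3:
  φ: split at 2 digits → 39° and 57.851′; 39 + 57.851/60 = 39.9641833
  hemisphere S, so the sign is −
  λ: split at 3 digits → 179° and 18.0182′; 179 + 18.0182/60 = 179.3003033
  E ⇒ keep positive
Point 4:
  φ: degrees = first 2 digits = 89, minutes = 41.1483; 89 + 41.1483/60 = 89.6858050
  N ⇒ keep positive
  Lon: degrees = first 3 digits = 179, minutes = 57.5139; 179 + 57.5139/60 = 179.9585650
  W ⇒ negate
Point 5:
  φ: degrees = first 2 digits = 77, minutes = 34.78166; 77 + 34.78166/60 = 77.5796943
  S ⇒ negate
  Lon: split at 3 digits → 159° and 10.32557′; 159 + 10.32557/60 = 159.1720928
  E ⇒ keep positive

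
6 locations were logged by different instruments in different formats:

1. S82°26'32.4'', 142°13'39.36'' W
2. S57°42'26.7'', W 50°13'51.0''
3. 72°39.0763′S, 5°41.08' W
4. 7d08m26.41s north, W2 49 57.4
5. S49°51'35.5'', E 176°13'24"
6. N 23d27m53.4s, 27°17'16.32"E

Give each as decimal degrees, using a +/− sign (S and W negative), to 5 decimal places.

Point 1:
  φ: 82 + 26/60 + 32.4/3600 = 82.442333
  S ⇒ negate
  Longitude: 13′ + 39.36″ = 13.65600′; 142 + 13.65600/60 = 142.227600
  hemisphere W, so the sign is −
Point 2:
  Lat: 57° + 42/60 + 26.7/3600 = 57 + 0.700000 + 0.007417 = 57.707417
  S ⇒ negate
  Longitude: 50 + 13/60 + 51/3600 = 50.230833
  W → negative
Point 3:
  Latitude: 72 + 39.0763/60 = 72.651272
  hemisphere S, so the sign is −
  Lon: 5 + 41.08/60 = 5.684667
  W ⇒ negate
Point 4:
  φ: 7° + 8/60 + 26.41/3600 = 7 + 0.133333 + 0.007336 = 7.140669
  N → positive
  λ: 2° + 49/60 + 57.4/3600 = 2 + 0.816667 + 0.015944 = 2.832611
  hemisphere W, so the sign is −
Point 5:
  φ: 49° + 51/60 + 35.5/3600 = 49 + 0.850000 + 0.009861 = 49.859861
  S → negative
  Longitude: 176 + 13/60 + 24/3600 = 176.223333
  E ⇒ keep positive
Point 6:
  Latitude: 27′ + 53.4″ = 27.89000′; 23 + 27.89000/60 = 23.464833
  N → positive
  Lon: 27 + 17/60 + 16.32/3600 = 27.287867
  E ⇒ keep positive

1. -82.44233, -142.22760
2. -57.70742, -50.23083
3. -72.65127, -5.68467
4. 7.14067, -2.83261
5. -49.85986, 176.22333
6. 23.46483, 27.28787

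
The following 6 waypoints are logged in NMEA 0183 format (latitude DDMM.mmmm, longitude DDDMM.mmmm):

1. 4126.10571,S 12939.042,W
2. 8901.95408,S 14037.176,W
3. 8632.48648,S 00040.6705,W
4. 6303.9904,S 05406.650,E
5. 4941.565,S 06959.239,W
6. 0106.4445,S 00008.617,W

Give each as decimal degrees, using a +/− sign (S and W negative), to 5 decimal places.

1. -41.43510, -129.65070
2. -89.03257, -140.61960
3. -86.54144, -0.67784
4. -63.06651, 54.11083
5. -49.69275, -69.98732
6. -1.10741, -0.14362

Point 1:
  Latitude: degrees = first 2 digits = 41, minutes = 26.10571; 41 + 26.10571/60 = 41.435095
  S ⇒ negate
  Longitude: degrees = first 3 digits = 129, minutes = 39.042; 129 + 39.042/60 = 129.650700
  hemisphere W, so the sign is −
Point 2:
  φ: split at 2 digits → 89° and 1.95408′; 89 + 1.95408/60 = 89.032568
  hemisphere S, so the sign is −
  Longitude: degrees = first 3 digits = 140, minutes = 37.176; 140 + 37.176/60 = 140.619600
  hemisphere W, so the sign is −
Point 3:
  Latitude: split at 2 digits → 86° and 32.48648′; 86 + 32.48648/60 = 86.541441
  hemisphere S, so the sign is −
  λ: degrees = first 3 digits = 0, minutes = 40.6705; 0 + 40.6705/60 = 0.677842
  W → negative
Point 4:
  Lat: split at 2 digits → 63° and 3.9904′; 63 + 3.9904/60 = 63.066507
  S ⇒ negate
  Longitude: degrees = first 3 digits = 54, minutes = 6.65; 54 + 6.65/60 = 54.110833
  E → positive
Point 5:
  φ: split at 2 digits → 49° and 41.565′; 49 + 41.565/60 = 49.692750
  S → negative
  λ: degrees = first 3 digits = 69, minutes = 59.239; 69 + 59.239/60 = 69.987317
  W → negative
Point 6:
  Lat: split at 2 digits → 01° and 6.4445′; 1 + 6.4445/60 = 1.107408
  S ⇒ negate
  λ: degrees = first 3 digits = 0, minutes = 8.617; 0 + 8.617/60 = 0.143617
  hemisphere W, so the sign is −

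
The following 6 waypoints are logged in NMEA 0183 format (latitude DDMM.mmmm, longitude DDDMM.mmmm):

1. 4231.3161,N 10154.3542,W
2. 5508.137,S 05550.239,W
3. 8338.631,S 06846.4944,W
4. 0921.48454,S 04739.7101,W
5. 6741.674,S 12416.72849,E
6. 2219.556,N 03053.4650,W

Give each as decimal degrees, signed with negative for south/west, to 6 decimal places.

Point 1:
  Latitude: split at 2 digits → 42° and 31.3161′; 42 + 31.3161/60 = 42.5219350
  N ⇒ keep positive
  Longitude: split at 3 digits → 101° and 54.3542′; 101 + 54.3542/60 = 101.9059033
  W ⇒ negate
Point 2:
  Lat: split at 2 digits → 55° and 8.137′; 55 + 8.137/60 = 55.1356167
  S → negative
  Lon: degrees = first 3 digits = 55, minutes = 50.239; 55 + 50.239/60 = 55.8373167
  W ⇒ negate
Point 3:
  Lat: degrees = first 2 digits = 83, minutes = 38.631; 83 + 38.631/60 = 83.6438500
  hemisphere S, so the sign is −
  Longitude: split at 3 digits → 068° and 46.4944′; 68 + 46.4944/60 = 68.7749067
  hemisphere W, so the sign is −
Point 4:
  Lat: split at 2 digits → 09° and 21.48454′; 9 + 21.48454/60 = 9.3580757
  S → negative
  Longitude: degrees = first 3 digits = 47, minutes = 39.7101; 47 + 39.7101/60 = 47.6618350
  W → negative
Point 5:
  Latitude: degrees = first 2 digits = 67, minutes = 41.674; 67 + 41.674/60 = 67.6945667
  S → negative
  λ: degrees = first 3 digits = 124, minutes = 16.72849; 124 + 16.72849/60 = 124.2788082
  E ⇒ keep positive
Point 6:
  Latitude: split at 2 digits → 22° and 19.556′; 22 + 19.556/60 = 22.3259333
  N → positive
  Longitude: split at 3 digits → 030° and 53.465′; 30 + 53.465/60 = 30.8910833
  hemisphere W, so the sign is −

1. 42.521935, -101.905903
2. -55.135617, -55.837317
3. -83.643850, -68.774907
4. -9.358076, -47.661835
5. -67.694567, 124.278808
6. 22.325933, -30.891083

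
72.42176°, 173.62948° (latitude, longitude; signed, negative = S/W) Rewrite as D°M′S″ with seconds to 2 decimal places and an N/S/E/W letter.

72°25′18.34″ N, 173°37′46.13″ E

Latitude: 0.421760 × 60 = 25.30560′ → 25′, remainder × 60 = 18.3360″
Longitude: whole degrees 173; 37.76880′ → 37′ and 46.1280″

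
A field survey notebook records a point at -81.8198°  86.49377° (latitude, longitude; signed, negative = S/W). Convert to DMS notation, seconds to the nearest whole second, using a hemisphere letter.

81°49′11″ S, 86°29′38″ E

Latitude is negative → S; |value| = 81.819800
φ: 0.819800 × 60 = 49.18800′ → 49′, remainder × 60 = 11.28″
Longitude: 0.493770 × 60 = 29.62620′ → 29′, remainder × 60 = 37.57″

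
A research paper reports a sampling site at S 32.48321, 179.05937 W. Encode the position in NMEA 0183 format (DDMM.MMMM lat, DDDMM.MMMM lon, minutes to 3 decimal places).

3228.993,S / 17903.562,W

Latitude: minutes = (32.483210 − 32) × 60 = 28.99260
Longitude: minutes = (179.059370 − 179) × 60 = 3.56220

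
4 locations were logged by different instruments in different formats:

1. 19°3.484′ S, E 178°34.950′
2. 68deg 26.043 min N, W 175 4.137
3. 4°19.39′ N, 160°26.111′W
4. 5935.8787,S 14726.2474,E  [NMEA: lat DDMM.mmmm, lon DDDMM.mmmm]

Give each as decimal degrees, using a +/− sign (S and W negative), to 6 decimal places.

Point 1:
  Lat: 19 + 3.484/60 = 19.0580667
  S ⇒ negate
  Lon: 178 + 34.95/60 = 178.5825000
  E ⇒ keep positive
Point 2:
  Lat: 26.043′ = 0.434050°; total 68.4340500
  N ⇒ keep positive
  Longitude: 4.137′ = 0.068950°; total 175.0689500
  hemisphere W, so the sign is −
Point 3:
  φ: 19.39′ = 0.323167°; total 4.3231667
  N ⇒ keep positive
  Longitude: 160 + 26.111/60 = 160.4351833
  W → negative
Point 4:
  φ: degrees = first 2 digits = 59, minutes = 35.8787; 59 + 35.8787/60 = 59.5979783
  hemisphere S, so the sign is −
  Lon: split at 3 digits → 147° and 26.2474′; 147 + 26.2474/60 = 147.4374567
  E ⇒ keep positive

1. -19.058067, 178.582500
2. 68.434050, -175.068950
3. 4.323167, -160.435183
4. -59.597978, 147.437457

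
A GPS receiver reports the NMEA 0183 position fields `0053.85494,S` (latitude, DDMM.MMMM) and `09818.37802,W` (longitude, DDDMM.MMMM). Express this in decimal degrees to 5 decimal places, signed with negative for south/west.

Latitude: degrees = first 2 digits = 0, minutes = 53.85494; 0 + 53.85494/60 = 0.897582
hemisphere S, so the sign is −
Lon: degrees = first 3 digits = 98, minutes = 18.37802; 98 + 18.37802/60 = 98.306300
W → negative

-0.89758, -98.30630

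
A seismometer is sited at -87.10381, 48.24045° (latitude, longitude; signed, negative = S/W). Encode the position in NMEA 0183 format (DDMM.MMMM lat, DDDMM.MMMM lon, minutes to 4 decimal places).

8706.2286,S / 04814.4270,E

Latitude is negative → S; |value| = 87.103810
φ: minutes = (87.103810 − 87) × 60 = 6.228600
Lon: minutes = (48.240450 − 48) × 60 = 14.427000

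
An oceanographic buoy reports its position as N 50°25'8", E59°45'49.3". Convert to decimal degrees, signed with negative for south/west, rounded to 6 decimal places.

50.418889, 59.763694

Latitude: 50 + 25/60 + 8/3600 = 50.4188889
N ⇒ keep positive
Lon: 59 + 45/60 + 49.3/3600 = 59.7636944
E ⇒ keep positive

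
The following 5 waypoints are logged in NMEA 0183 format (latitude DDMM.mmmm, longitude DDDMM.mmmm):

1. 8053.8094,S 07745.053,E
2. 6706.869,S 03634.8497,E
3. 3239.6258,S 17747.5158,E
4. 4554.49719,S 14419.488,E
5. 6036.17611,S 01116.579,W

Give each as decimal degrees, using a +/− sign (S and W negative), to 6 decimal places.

Point 1:
  φ: split at 2 digits → 80° and 53.8094′; 80 + 53.8094/60 = 80.8968233
  hemisphere S, so the sign is −
  λ: split at 3 digits → 077° and 45.053′; 77 + 45.053/60 = 77.7508833
  E ⇒ keep positive
Point 2:
  Latitude: split at 2 digits → 67° and 6.869′; 67 + 6.869/60 = 67.1144833
  S ⇒ negate
  λ: split at 3 digits → 036° and 34.8497′; 36 + 34.8497/60 = 36.5808283
  E → positive
Point 3:
  Latitude: degrees = first 2 digits = 32, minutes = 39.6258; 32 + 39.6258/60 = 32.6604300
  S ⇒ negate
  Longitude: degrees = first 3 digits = 177, minutes = 47.5158; 177 + 47.5158/60 = 177.7919300
  E ⇒ keep positive
Point 4:
  Lat: degrees = first 2 digits = 45, minutes = 54.49719; 45 + 54.49719/60 = 45.9082865
  S ⇒ negate
  Lon: split at 3 digits → 144° and 19.488′; 144 + 19.488/60 = 144.3248000
  E ⇒ keep positive
Point 5:
  φ: split at 2 digits → 60° and 36.17611′; 60 + 36.17611/60 = 60.6029352
  hemisphere S, so the sign is −
  Lon: degrees = first 3 digits = 11, minutes = 16.579; 11 + 16.579/60 = 11.2763167
  W → negative

1. -80.896823, 77.750883
2. -67.114483, 36.580828
3. -32.660430, 177.791930
4. -45.908287, 144.324800
5. -60.602935, -11.276317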